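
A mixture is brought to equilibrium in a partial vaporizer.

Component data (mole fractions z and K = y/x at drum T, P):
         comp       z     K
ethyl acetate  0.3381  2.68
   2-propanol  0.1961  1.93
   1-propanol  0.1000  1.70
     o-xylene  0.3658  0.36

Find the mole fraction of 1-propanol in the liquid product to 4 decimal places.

x_1-propanol = 0.0673

Rachford–Rice: g(β) = Σ zᵢ(Kᵢ−1)/(1+β(Kᵢ−1)) = 0.
Check two-phase: ΣzᵢKᵢ = 1.5863 > 1 and Σzᵢ/Kᵢ = 1.3027 > 1, so g(0) = 0.5863 > 0 and g(1) = -0.3027 < 0.
Iterate (Newton) starting at β = 0.5:
  β = 0.5000: g = 0.14076, g' = -0.7118 → β = 0.6977
  β = 0.6977: g = -0.00389, g' = -0.7759 → β = 0.6927
Converged at β = 0.6927.
Compositions from xᵢ = zᵢ/(1+β(Kᵢ−1)), yᵢ = Kᵢxᵢ:
  ethyl acetate: x = 0.1563, y = 0.4188
  2-propanol: x = 0.1193, y = 0.2302
  1-propanol: x = 0.0673, y = 0.1145
  o-xylene: x = 0.6571, y = 0.2366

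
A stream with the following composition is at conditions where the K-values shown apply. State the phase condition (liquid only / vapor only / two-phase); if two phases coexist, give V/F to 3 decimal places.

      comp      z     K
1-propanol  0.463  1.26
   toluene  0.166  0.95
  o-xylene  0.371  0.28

ΣzᵢKᵢ = 0.845; Σzᵢ/Kᵢ = 1.867.
Since ΣzᵢKᵢ < 1 the mixture is below its bubble point — single liquid phase.

liquid only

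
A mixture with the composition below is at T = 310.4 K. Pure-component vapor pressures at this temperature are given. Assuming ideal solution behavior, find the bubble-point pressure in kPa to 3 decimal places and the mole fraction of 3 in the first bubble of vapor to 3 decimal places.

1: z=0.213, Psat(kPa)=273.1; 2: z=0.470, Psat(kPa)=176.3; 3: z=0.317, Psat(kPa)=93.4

At the bubble point ψ → 0, so ΣzᵢKᵢ = 1 with Kᵢ = Pᵢˢᵃᵗ/P ⇒ P = ΣzᵢPᵢˢᵃᵗ.
P = 0.213·273.1 + 0.470·176.3 + 0.317·93.4 = 170.639 kPa
yᵢ = zᵢPᵢˢᵃᵗ/P ⇒ y_3 = 0.317·93.4/170.639 = 0.174

Pbub = 170.639 kPa, y_3 = 0.174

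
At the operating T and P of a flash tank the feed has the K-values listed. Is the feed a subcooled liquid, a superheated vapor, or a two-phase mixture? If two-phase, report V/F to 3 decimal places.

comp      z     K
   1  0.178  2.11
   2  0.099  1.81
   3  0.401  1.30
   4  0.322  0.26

ΣzᵢKᵢ = 1.160; Σzᵢ/Kᵢ = 1.686.
Both exceed 1, so a two-phase solution exists.
Rachford–Rice: g(ψ) = Σ zᵢ(Kᵢ−1)/(1+ψ(Kᵢ−1)) = 0.
Iterate (Newton) starting at ψ = 0.56:
  ψ = 0.560: g = -0.1269, g' = -0.655 → ψ = 0.366
  ψ = 0.366: g = -0.0161, g' = -0.511 → ψ = 0.335
  ψ = 0.335: g = -0.0002, g' = -0.498 → ψ = 0.334
Converged at ψ = 0.334.

two-phase, V/F = 0.334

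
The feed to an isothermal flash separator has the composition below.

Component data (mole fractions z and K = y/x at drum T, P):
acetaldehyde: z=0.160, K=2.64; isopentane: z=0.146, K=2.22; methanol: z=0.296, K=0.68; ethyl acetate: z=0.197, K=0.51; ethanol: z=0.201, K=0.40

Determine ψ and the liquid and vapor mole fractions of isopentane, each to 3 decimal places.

ψ = 0.192, x_isopentane = 0.118, y_isopentane = 0.263

Newton–Raphson from ψ = 0.69:
  ψ = 0.690: g = -0.2534, g' = -0.527 → ψ = 0.210
  ψ = 0.210: g = -0.0099, g' = -0.564 → ψ = 0.192
Converged at ψ = 0.192.
Compositions from xᵢ = zᵢ/(1+ψ(Kᵢ−1)), yᵢ = Kᵢxᵢ:
  acetaldehyde: x = 0.122, y = 0.321
  isopentane: x = 0.118, y = 0.263
  methanol: x = 0.315, y = 0.214
  ethyl acetate: x = 0.217, y = 0.111
  ethanol: x = 0.227, y = 0.091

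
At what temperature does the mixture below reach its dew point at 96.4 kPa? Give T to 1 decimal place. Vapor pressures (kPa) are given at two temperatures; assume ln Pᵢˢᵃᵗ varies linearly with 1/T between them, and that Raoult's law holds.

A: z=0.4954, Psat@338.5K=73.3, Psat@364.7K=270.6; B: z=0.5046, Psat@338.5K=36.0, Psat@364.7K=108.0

T = 353.7 K

Dew-point temperature: Σzᵢ·P/Pᵢˢᵃᵗ(T) = 1. Interpolate ln Pᵢˢᵃᵗ = aᵢ + bᵢ/T.
  T = 338.5 K: ΣzᵢP/Pᵢˢᵃᵗ = 2.0027
  T = 364.7 K: ΣzᵢP/Pᵢˢᵃᵗ = 0.6269
  T = 351.6 K: ΣzᵢP/Pᵢˢᵃᵗ = 1.0953
  T = 358.1 K: ΣzᵢP/Pᵢˢᵃᵗ = 0.8259
  T = 354.9 K: ΣzᵢP/Pᵢˢᵃᵗ = 0.9478
  T = 353.2 K: ΣzᵢP/Pᵢˢᵃᵗ = 1.0207
Interpolating between 353.2 K and 354.9 K gives T ≈ 353.7 K.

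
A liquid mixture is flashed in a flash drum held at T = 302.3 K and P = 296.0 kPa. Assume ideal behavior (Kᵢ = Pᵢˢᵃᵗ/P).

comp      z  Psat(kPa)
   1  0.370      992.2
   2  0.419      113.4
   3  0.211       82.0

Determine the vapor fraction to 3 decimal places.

ψ = 0.298

Raoult's law: Kᵢ = Pᵢˢᵃᵗ/P = Pᵢˢᵃᵗ/296.0.
  K_1 = 992.2/296.0 = 3.35203, K_2 = 113.4/296.0 = 0.38311, K_3 = 82.0/296.0 = 0.27703
Newton iteration, ψ⁰ = 0.3:
  ψ = 0.300: g = -0.0017, g' = -1.124 → ψ = 0.298
Converged at ψ = 0.298.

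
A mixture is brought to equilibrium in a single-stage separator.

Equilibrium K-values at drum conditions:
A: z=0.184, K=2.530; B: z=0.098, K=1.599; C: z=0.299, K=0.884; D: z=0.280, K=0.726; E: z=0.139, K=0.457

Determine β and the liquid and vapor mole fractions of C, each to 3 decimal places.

Rachford–Rice: g(β) = Σ zᵢ(Kᵢ−1)/(1+β(Kᵢ−1)) = 0.
Feasibility: ΣzᵢKᵢ = 1.153, Σzᵢ/Kᵢ = 1.162 — both > 1, two phases present.
Newton iteration, β⁰ = 0.5:
  β = 0.500: g = -0.0247, g' = -0.269 → β = 0.408
  β = 0.408: g = 0.0006, g' = -0.285 → β = 0.411
Converged at β = 0.411.
Compositions from xᵢ = zᵢ/(1+β(Kᵢ−1)), yᵢ = Kᵢxᵢ:
  A: x = 0.113, y = 0.286
  B: x = 0.079, y = 0.126
  C: x = 0.314, y = 0.278
  D: x = 0.316, y = 0.229
  E: x = 0.179, y = 0.082

β = 0.411, x_C = 0.314, y_C = 0.278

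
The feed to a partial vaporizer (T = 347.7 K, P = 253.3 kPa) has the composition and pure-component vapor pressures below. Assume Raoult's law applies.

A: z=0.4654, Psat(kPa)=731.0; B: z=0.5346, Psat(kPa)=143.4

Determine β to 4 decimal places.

Raoult's law: Kᵢ = Pᵢˢᵃᵗ/P = Pᵢˢᵃᵗ/253.3.
  K_A = 731.0/253.3 = 2.885906, K_B = 143.4/253.3 = 0.566127
Material balance + equilibrium reduce to Σ zᵢ(Kᵢ−1)/(1+β(Kᵢ−1)) = 0.
g(0) = ΣzᵢKᵢ − 1 = 0.6458 and g(1) = 1 − Σzᵢ/Kᵢ = -0.1056, so a root lies in (0, 1).
Binary case is linear: z₁(K₁−1)(1+β(K₂−1)) + z₂(K₂−1)(1+β(K₁−1)) = 0
⇒ β = [z₁(K₁−1)+z₂(K₂−1)] / [−(K₁−1)(K₂−1)] = 0.64575/0.81824 = 0.7892

β = 0.7892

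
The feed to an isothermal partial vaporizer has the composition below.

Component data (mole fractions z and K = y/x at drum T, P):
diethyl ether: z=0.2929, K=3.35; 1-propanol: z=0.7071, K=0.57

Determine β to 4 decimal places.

Binary case is linear: z₁(K₁−1)(1+β(K₂−1)) + z₂(K₂−1)(1+β(K₁−1)) = 0
⇒ β = [z₁(K₁−1)+z₂(K₂−1)] / [−(K₁−1)(K₂−1)] = 0.38426/1.01050 = 0.3803

β = 0.3803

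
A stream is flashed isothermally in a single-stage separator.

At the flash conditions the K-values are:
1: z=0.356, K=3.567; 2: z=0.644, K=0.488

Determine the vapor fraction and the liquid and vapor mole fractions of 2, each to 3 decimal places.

ψ = 0.444, x_2 = 0.834, y_2 = 0.407

Let ψ = V/F and solve Σ zᵢ(Kᵢ−1)/(1+ψ(Kᵢ−1)) = 0.
g(0) = ΣzᵢKᵢ − 1 = 0.584 and g(1) = 1 − Σzᵢ/Kᵢ = -0.419, so a root lies in (0, 1).
Binary case is linear: z₁(K₁−1)(1+ψ(K₂−1)) + z₂(K₂−1)(1+ψ(K₁−1)) = 0
⇒ ψ = [z₁(K₁−1)+z₂(K₂−1)] / [−(K₁−1)(K₂−1)] = 0.5841/1.3143 = 0.444
Compositions from xᵢ = zᵢ/(1+ψ(Kᵢ−1)), yᵢ = Kᵢxᵢ:
  1: x = 0.166, y = 0.593
  2: x = 0.834, y = 0.407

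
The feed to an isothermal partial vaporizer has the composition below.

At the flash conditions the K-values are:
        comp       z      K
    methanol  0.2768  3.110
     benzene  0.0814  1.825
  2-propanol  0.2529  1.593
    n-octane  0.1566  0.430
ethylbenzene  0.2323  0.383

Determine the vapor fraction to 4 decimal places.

Rachford–Rice: g(ψ) = Σ zᵢ(Kᵢ−1)/(1+ψ(Kᵢ−1)) = 0.
Feasibility: ΣzᵢKᵢ = 1.5686, Σzᵢ/Kᵢ = 1.2631 — both > 1, two phases present.
Iterate (Newton) starting at ψ = 0.36:
  ψ = 0.3600: g = 0.21072, g' = -0.7180 → ψ = 0.6535
  ψ = 0.6535: g = 0.01484, g' = -0.6648 → ψ = 0.6758
  ψ = 0.6758: g = -0.00008, g' = -0.6723 → ψ = 0.6757
Converged at ψ = 0.6757.

ψ = 0.6757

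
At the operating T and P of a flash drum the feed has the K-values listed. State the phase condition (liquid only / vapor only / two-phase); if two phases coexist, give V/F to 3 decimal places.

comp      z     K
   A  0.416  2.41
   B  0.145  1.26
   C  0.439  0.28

two-phase, V/F = 0.356

ΣzᵢKᵢ = 1.308; Σzᵢ/Kᵢ = 1.856.
Both exceed 1, so a two-phase solution exists.
Material balance + equilibrium reduce to Σ zᵢ(Kᵢ−1)/(1+ψ(Kᵢ−1)) = 0.
Newton–Raphson from ψ = 0.5:
  ψ = 0.500: g = -0.1165, g' = -0.848 → ψ = 0.363
  ψ = 0.363: g = -0.0052, g' = -0.787 → ψ = 0.356
Converged at ψ = 0.356.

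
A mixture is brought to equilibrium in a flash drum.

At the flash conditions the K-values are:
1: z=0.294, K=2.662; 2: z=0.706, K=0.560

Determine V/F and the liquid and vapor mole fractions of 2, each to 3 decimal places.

V/F = 0.243, x_2 = 0.791, y_2 = 0.443

Rachford–Rice: g(V/F) = Σ zᵢ(Kᵢ−1)/(1+V/F(Kᵢ−1)) = 0.
Feasibility: ΣzᵢKᵢ = 1.178, Σzᵢ/Kᵢ = 1.371 — both > 1, two phases present.
Binary case is linear: z₁(K₁−1)(1+V/F(K₂−1)) + z₂(K₂−1)(1+V/F(K₁−1)) = 0
⇒ V/F = [z₁(K₁−1)+z₂(K₂−1)] / [−(K₁−1)(K₂−1)] = 0.1780/0.7313 = 0.243
Compositions from xᵢ = zᵢ/(1+V/F(Kᵢ−1)), yᵢ = Kᵢxᵢ:
  1: x = 0.209, y = 0.557
  2: x = 0.791, y = 0.443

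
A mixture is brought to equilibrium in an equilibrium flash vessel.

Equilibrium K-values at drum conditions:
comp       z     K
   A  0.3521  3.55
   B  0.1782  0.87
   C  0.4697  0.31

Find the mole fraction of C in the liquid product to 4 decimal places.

x_C = 0.6321

Newton iteration, ψ⁰ = 0.66:
  ψ = 0.6600: g = -0.28580, g' = -1.0756 → ψ = 0.3943
  ψ = 0.3943: g = -0.02194, g' = -0.9946 → ψ = 0.3722
  ψ = 0.3722: g = 0.00017, g' = -1.0108 → ψ = 0.3724
Converged at ψ = 0.3724.
Compositions from xᵢ = zᵢ/(1+ψ(Kᵢ−1)), yᵢ = Kᵢxᵢ:
  A: x = 0.1806, y = 0.6411
  B: x = 0.1873, y = 0.1629
  C: x = 0.6321, y = 0.1960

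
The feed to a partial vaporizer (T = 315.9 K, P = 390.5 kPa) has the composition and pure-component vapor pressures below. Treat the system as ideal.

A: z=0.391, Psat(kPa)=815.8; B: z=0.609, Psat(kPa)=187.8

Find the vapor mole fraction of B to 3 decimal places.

Raoult's law: Kᵢ = Pᵢˢᵃᵗ/P = Pᵢˢᵃᵗ/390.5.
  K_A = 815.8/390.5 = 2.08912, K_B = 187.8/390.5 = 0.48092
Newton iteration, V/F⁰ = 0.54:
  V/F = 0.540: g = -0.1711, g' = -0.501 → V/F = 0.198
  V/F = 0.198: g = -0.0022, g' = -0.518 → V/F = 0.194
Converged at V/F = 0.194.
Compositions from xᵢ = zᵢ/(1+V/F(Kᵢ−1)), yᵢ = Kᵢxᵢ:
  A: x = 0.323, y = 0.674
  B: x = 0.677, y = 0.326

y_B = 0.326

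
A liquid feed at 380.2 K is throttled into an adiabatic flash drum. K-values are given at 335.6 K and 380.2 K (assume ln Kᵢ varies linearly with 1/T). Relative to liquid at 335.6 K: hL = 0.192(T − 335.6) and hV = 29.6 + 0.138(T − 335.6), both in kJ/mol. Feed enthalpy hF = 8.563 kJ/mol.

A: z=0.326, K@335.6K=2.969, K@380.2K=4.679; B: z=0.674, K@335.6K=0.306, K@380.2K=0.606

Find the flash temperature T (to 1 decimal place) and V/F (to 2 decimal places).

Adiabatic flash: solve Rachford–Rice at each trial T, then check hF = ψ·hV(T) + (1−ψ)·hL(T).
  T = 335.6 K: K = (2.969, 0.306), RR gives ψ = 0.127, H_out = 3.772 kJ/mol
  T = 380.2 K: K = (4.679, 0.606), RR gives ψ = 0.644, H_out = 26.080 kJ/mol
  T = 357.9 K: K = (3.780, 0.440), RR gives ψ = 0.340, H_out = 13.925 kJ/mol
  T = 346.8 K: K = (3.365, 0.369), RR gives ψ = 0.232, H_out = 8.875 kJ/mol
  T = 341.2 K: K = (3.164, 0.337), RR gives ψ = 0.180, H_out = 6.350 kJ/mol
  T = 344.0 K: K = (3.264, 0.353), RR gives ψ = 0.206, H_out = 7.616 kJ/mol
  T = 345.4 K: K = (3.314, 0.361), RR gives ψ = 0.219, H_out = 8.246 kJ/mol
Linear interpolation between T = 345.4 (H_out = 8.246) and T = 346.8 (H_out = 8.875) on hF = 8.563 gives T ≈ 346.1 K, at which ψ = 0.23.

T = 346.1 K, V/F = 0.23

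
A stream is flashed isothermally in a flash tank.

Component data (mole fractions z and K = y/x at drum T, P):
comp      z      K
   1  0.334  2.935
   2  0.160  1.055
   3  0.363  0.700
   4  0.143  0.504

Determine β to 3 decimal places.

β = 0.803

Rachford–Rice: g(β) = Σ zᵢ(Kᵢ−1)/(1+β(Kᵢ−1)) = 0.
Feasibility: ΣzᵢKᵢ = 1.475, Σzᵢ/Kᵢ = 1.068 — both > 1, two phases present.
Newton iteration, β⁰ = 0.52:
  β = 0.520: g = 0.1061, g' = -0.421 → β = 0.772
  β = 0.772: g = 0.0109, g' = -0.349 → β = 0.803
Converged at β = 0.803.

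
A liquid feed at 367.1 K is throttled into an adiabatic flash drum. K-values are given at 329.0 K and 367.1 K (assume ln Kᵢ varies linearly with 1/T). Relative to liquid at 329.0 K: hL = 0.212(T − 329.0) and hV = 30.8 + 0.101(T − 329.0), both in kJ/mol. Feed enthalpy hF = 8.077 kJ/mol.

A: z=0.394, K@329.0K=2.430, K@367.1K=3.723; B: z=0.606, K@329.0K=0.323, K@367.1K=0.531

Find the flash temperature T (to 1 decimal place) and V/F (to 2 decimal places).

Adiabatic flash: solve Rachford–Rice at each trial T, then check hF = ψ·hV(T) + (1−ψ)·hL(T).
  T = 329.0 K: K = (2.430, 0.323), RR gives ψ = 0.158, H_out = 4.873 kJ/mol
  T = 367.1 K: K = (3.723, 0.531), RR gives ψ = 0.618, H_out = 24.486 kJ/mol
  T = 348.1 K: K = (3.045, 0.420), RR gives ψ = 0.383, H_out = 15.035 kJ/mol
  T = 338.6 K: K = (2.730, 0.370), RR gives ψ = 0.275, H_out = 10.217 kJ/mol
  T = 333.8 K: K = (2.578, 0.346), RR gives ψ = 0.218, H_out = 7.629 kJ/mol
  T = 336.2 K: K = (2.654, 0.358), RR gives ψ = 0.247, H_out = 8.941 kJ/mol
Linear interpolation between T = 333.8 (H_out = 7.629) and T = 336.2 (H_out = 8.941) on hF = 8.077 gives T ≈ 334.6 K, at which ψ = 0.23.

T = 334.6 K, V/F = 0.23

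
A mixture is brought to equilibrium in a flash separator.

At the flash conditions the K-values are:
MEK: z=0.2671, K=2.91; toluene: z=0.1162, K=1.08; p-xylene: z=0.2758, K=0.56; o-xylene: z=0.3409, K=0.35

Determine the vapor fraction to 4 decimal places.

ψ = 0.1877

Rachford–Rice: g(ψ) = Σ zᵢ(Kᵢ−1)/(1+ψ(Kᵢ−1)) = 0.
Check two-phase: ΣzᵢKᵢ = 1.1765 > 1 and Σzᵢ/Kᵢ = 1.6659 > 1, so g(0) = 0.1765 > 0 and g(1) = -0.6659 < 0.
Iterate (Newton) starting at ψ = 0.46:
  ψ = 0.4600: g = -0.18771, g' = -0.6538 → ψ = 0.1729
  ψ = 0.1729: g = 0.01170, g' = -0.7967 → ψ = 0.1876
  ψ = 0.1876: g = 0.00013, g' = -0.7791 → ψ = 0.1877
Converged at ψ = 0.1877.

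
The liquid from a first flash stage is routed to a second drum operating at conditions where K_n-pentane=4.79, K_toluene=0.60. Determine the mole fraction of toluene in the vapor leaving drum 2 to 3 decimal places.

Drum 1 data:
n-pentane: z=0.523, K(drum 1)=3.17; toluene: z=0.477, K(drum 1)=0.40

y_toluene (drum 2) = 0.543

Drum 1:
Iterate (Newton) starting at ψ₁ = 0.5:
  ψ₁ = 0.500: g = 0.1355, g' = -0.917 → ψ₁ = 0.648
  ψ₁ = 0.648: g = 0.0036, g' = -0.885 → ψ₁ = 0.652
Converged at ψ₁ = 0.652.
Drum-1 compositions:
  n-pentane: x = 0.217, y = 0.687
  toluene: x = 0.783, y = 0.313
Drum-2 feed = drum-1 liquid: z₂ = (0.2166, 0.7834).
Drum 2:
Rachford–Rice: g(ψ₂) = Σ zᵢ(Kᵢ−1)/(1+ψ₂(Kᵢ−1)) = 0.
g(0) = ΣzᵢKᵢ − 1 = 0.508 and g(1) = 1 − Σzᵢ/Kᵢ = -0.351, so a root lies in (0, 1).
Binary case is linear: z₁(K₁−1)(1+ψ₂(K₂−1)) + z₂(K₂−1)(1+ψ₂(K₁−1)) = 0
⇒ ψ₂ = [z₁(K₁−1)+z₂(K₂−1)] / [−(K₁−1)(K₂−1)] = 0.5076/1.5160 = 0.335
  n-pentane: x = 0.095, y = 0.457
  toluene: x = 0.905, y = 0.543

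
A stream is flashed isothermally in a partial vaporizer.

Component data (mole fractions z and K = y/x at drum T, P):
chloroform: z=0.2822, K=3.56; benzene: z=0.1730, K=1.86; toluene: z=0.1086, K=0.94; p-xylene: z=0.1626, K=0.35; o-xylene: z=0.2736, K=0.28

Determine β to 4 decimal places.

Iterate (Newton) starting at β = 0.58:
  β = 0.5800: g = -0.12463, g' = -0.9521 → β = 0.4491
  β = 0.4491: g = -0.00369, g' = -0.9140 → β = 0.4451
Converged at β = 0.4451.

β = 0.4451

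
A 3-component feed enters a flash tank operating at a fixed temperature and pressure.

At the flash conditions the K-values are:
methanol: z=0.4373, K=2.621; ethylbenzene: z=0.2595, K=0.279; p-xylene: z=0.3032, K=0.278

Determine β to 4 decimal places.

Newton iteration, β⁰ = 0.48:
  β = 0.4800: g = -0.22246, g' = -1.0491 → β = 0.2679
  β = 0.2679: g = -0.00911, g' = -1.0087 → β = 0.2589
Converged at β = 0.2589.

β = 0.2589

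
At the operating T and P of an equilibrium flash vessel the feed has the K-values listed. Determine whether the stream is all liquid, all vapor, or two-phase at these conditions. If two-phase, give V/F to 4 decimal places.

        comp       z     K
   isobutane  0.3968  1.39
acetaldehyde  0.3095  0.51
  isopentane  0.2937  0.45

ΣzᵢKᵢ = 0.8416; Σzᵢ/Kᵢ = 1.5450.
Since ΣzᵢKᵢ < 1 the mixture is below its bubble point — single liquid phase.

all liquid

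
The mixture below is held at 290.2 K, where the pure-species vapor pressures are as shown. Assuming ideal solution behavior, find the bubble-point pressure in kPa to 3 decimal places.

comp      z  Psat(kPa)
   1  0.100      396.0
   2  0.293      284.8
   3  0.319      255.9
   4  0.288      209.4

At the bubble point ψ → 0, so ΣzᵢKᵢ = 1 with Kᵢ = Pᵢˢᵃᵗ/P ⇒ P = ΣzᵢPᵢˢᵃᵗ.
P = 0.100·396.0 + 0.293·284.8 + 0.319·255.9 + 0.288·209.4 = 264.986 kPa

Pbub = 264.986 kPa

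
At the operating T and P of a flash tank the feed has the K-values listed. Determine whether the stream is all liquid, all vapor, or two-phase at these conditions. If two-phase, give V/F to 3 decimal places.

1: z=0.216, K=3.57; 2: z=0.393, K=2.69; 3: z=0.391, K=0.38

two-phase, V/F = 0.782

ΣzᵢKᵢ = 1.977; Σzᵢ/Kᵢ = 1.236.
Both exceed 1, so a two-phase solution exists.
Material balance + equilibrium reduce to Σ zᵢ(Kᵢ−1)/(1+ψ(Kᵢ−1)) = 0.
Newton iteration, ψ⁰ = 0.5:
  ψ = 0.500: g = 0.2516, g' = -0.919 → ψ = 0.774
  ψ = 0.774: g = 0.0075, g' = -0.926 → ψ = 0.782
Converged at ψ = 0.782.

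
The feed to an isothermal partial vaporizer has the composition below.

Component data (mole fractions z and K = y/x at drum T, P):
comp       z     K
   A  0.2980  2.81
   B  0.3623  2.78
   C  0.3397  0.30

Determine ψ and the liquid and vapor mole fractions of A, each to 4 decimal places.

Newton iteration, ψ⁰ = 0.55:
  ψ = 0.5500: g = 0.20952, g' = -0.9784 → ψ = 0.7642
  ψ = 0.7642: g = -0.01170, g' = -1.1475 → ψ = 0.7540
  ψ = 0.7540: g = -0.00009, g' = -1.1303 → ψ = 0.7539
Converged at ψ = 0.7539.
Compositions from xᵢ = zᵢ/(1+ψ(Kᵢ−1)), yᵢ = Kᵢxᵢ:
  A: x = 0.1260, y = 0.3541
  B: x = 0.1547, y = 0.4301
  C: x = 0.7193, y = 0.2158

ψ = 0.7539, x_A = 0.1260, y_A = 0.3541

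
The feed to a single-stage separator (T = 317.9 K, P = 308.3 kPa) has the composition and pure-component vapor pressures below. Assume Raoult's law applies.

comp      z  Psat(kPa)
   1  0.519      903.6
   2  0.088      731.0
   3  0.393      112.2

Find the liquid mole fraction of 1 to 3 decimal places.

Raoult's law: Kᵢ = Pᵢˢᵃᵗ/P = Pᵢˢᵃᵗ/308.3.
  K_1 = 903.6/308.3 = 2.93091, K_2 = 731.0/308.3 = 2.37107, K_3 = 112.2/308.3 = 0.36393
Rachford–Rice: g(V/F) = Σ zᵢ(Kᵢ−1)/(1+V/F(Kᵢ−1)) = 0.
Feasibility: ΣzᵢKᵢ = 1.873, Σzᵢ/Kᵢ = 1.294 — both > 1, two phases present.
Iterate (Newton) starting at V/F = 0.37:
  V/F = 0.370: g = 0.3377, g' = -1.003 → V/F = 0.707
  V/F = 0.707: g = 0.0311, g' = -0.913 → V/F = 0.741
  V/F = 0.741: g = -0.0004, g' = -0.937 → V/F = 0.740
Converged at V/F = 0.740.
Compositions from xᵢ = zᵢ/(1+V/F(Kᵢ−1)), yᵢ = Kᵢxᵢ:
  1: x = 0.214, y = 0.626
  2: x = 0.044, y = 0.104
  3: x = 0.743, y = 0.270

x_1 = 0.214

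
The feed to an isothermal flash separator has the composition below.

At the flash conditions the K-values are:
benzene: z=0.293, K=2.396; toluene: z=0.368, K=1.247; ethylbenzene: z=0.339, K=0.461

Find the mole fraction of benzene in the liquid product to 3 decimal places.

Newton–Raphson from V/F = 0.5:
  V/F = 0.500: g = 0.0717, g' = -0.400 → V/F = 0.679
  V/F = 0.679: g = -0.0004, g' = -0.412 → V/F = 0.678
Converged at V/F = 0.678.
Compositions from xᵢ = zᵢ/(1+V/F(Kᵢ−1)), yᵢ = Kᵢxᵢ:
  benzene: x = 0.151, y = 0.361
  toluene: x = 0.315, y = 0.393
  ethylbenzene: x = 0.534, y = 0.246

x_benzene = 0.151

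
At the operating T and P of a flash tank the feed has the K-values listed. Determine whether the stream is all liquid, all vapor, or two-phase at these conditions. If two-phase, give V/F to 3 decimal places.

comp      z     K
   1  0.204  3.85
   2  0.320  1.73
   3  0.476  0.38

ΣzᵢKᵢ = 1.520; Σzᵢ/Kᵢ = 1.491.
Both exceed 1, so a two-phase solution exists.
Rachford–Rice: g(ψ) = Σ zᵢ(Kᵢ−1)/(1+ψ(Kᵢ−1)) = 0.
Iterate (Newton) starting at ψ = 0.5:
  ψ = 0.500: g = -0.0168, g' = -0.758 → ψ = 0.478
Converged at ψ = 0.478.

two-phase, V/F = 0.478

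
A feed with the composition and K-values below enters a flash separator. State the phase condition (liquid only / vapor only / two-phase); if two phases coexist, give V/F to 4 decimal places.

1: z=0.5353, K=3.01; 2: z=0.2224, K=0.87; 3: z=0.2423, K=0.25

ΣzᵢKᵢ = 1.8653; Σzᵢ/Kᵢ = 1.4027.
Both exceed 1, so a two-phase solution exists.
Rachford–Rice: g(ψ) = Σ zᵢ(Kᵢ−1)/(1+ψ(Kᵢ−1)) = 0.
Iterate (Newton) starting at ψ = 0.39:
  ψ = 0.3900: g = 0.31584, g' = -0.9560 → ψ = 0.7204
  ψ = 0.7204: g = 0.01236, g' = -1.0103 → ψ = 0.7326
  ψ = 0.7326: g = -0.00012, g' = -1.0297 → ψ = 0.7325
Converged at ψ = 0.7325.

two-phase, V/F = 0.7325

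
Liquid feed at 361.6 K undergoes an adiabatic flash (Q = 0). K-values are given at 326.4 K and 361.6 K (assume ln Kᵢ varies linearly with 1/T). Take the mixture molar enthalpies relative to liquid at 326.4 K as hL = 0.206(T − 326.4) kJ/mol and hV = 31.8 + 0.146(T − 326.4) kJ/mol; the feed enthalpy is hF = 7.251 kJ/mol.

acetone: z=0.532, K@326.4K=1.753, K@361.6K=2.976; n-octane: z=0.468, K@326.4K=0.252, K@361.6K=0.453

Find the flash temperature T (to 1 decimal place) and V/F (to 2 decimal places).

T = 330.7 K, V/F = 0.20

Adiabatic flash: solve Rachford–Rice at each trial T, then check hF = ψ·hV(T) + (1−ψ)·hL(T).
  T = 326.4 K: K = (1.753, 0.252), RR gives ψ = 0.090, H_out = 2.853 kJ/mol
  T = 361.6 K: K = (2.976, 0.453), RR gives ψ = 0.736, H_out = 29.094 kJ/mol
  T = 344.0 K: K = (2.315, 0.343), RR gives ψ = 0.454, H_out = 17.579 kJ/mol
  T = 335.2 K: K = (2.022, 0.295), RR gives ψ = 0.297, H_out = 11.096 kJ/mol
  T = 330.8 K: K = (1.884, 0.273), RR gives ψ = 0.203, H_out = 7.298 kJ/mol
  T = 328.6 K: K = (1.818, 0.262), RR gives ψ = 0.149, H_out = 5.175 kJ/mol
  T = 329.7 K: K = (1.851, 0.268), RR gives ψ = 0.177, H_out = 6.258 kJ/mol
  T = 330.2 K: K = (1.866, 0.270), RR gives ψ = 0.189, H_out = 6.736 kJ/mol
Linear interpolation between T = 330.2 (H_out = 6.736) and T = 330.8 (H_out = 7.298) on hF = 7.251 gives T ≈ 330.7 K, at which ψ = 0.20.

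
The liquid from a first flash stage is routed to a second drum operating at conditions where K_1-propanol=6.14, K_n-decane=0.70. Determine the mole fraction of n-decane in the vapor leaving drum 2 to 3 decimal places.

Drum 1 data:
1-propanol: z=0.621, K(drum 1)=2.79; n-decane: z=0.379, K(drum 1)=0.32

Drum 1:
Material balance + equilibrium reduce to Σ zᵢ(Kᵢ−1)/(1+ψ₁(Kᵢ−1)) = 0.
g(0) = ΣzᵢKᵢ − 1 = 0.854 and g(1) = 1 − Σzᵢ/Kᵢ = -0.407, so a root lies in (0, 1).
Newton–Raphson from ψ₁ = 0.5:
  ψ₁ = 0.500: g = 0.1961, g' = -0.956 → ψ₁ = 0.705
  ψ₁ = 0.705: g = -0.0037, g' = -1.036 → ψ₁ = 0.702
Converged at ψ₁ = 0.702.
Drum-1 compositions:
  1-propanol: x = 0.275, y = 0.768
  n-decane: x = 0.725, y = 0.232
Drum-2 feed = drum-1 liquid: z₂ = (0.2753, 0.7247).
Drum 2:
Rachford–Rice: g(ψ₂) = Σ zᵢ(Kᵢ−1)/(1+ψ₂(Kᵢ−1)) = 0.
g(0) = ΣzᵢKᵢ − 1 = 1.198 and g(1) = 1 − Σzᵢ/Kᵢ = -0.080, so a root lies in (0, 1).
Newton–Raphson from ψ₂ = 0.5:
  ψ₂ = 0.500: g = 0.1406, g' = -0.661 → ψ₂ = 0.713
  ψ₂ = 0.713: g = 0.0269, g' = -0.440 → ψ₂ = 0.774
  ψ₂ = 0.774: g = 0.0011, g' = -0.404 → ψ₂ = 0.777
Converged at ψ₂ = 0.777.
  1-propanol: x = 0.055, y = 0.339
  n-decane: x = 0.945, y = 0.661

y_n-decane (drum 2) = 0.661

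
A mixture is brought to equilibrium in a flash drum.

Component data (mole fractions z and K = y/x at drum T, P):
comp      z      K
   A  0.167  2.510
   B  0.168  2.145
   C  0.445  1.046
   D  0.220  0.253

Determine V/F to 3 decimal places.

V/F = 0.544

Newton iteration, V/F⁰ = 0.5:
  V/F = 0.500: g = 0.0237, g' = -0.526 → V/F = 0.545
  V/F = 0.545: g = -0.0005, g' = -0.548 → V/F = 0.544
Converged at V/F = 0.544.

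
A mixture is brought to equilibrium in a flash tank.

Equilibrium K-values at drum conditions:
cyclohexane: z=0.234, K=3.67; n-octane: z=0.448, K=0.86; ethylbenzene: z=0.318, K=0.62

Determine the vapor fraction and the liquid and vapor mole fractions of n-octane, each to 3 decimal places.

ψ = 0.647, x_n-octane = 0.493, y_n-octane = 0.424

Newton–Raphson from ψ = 0.63:
  ψ = 0.630: g = 0.0053, g' = -0.322 → ψ = 0.646
  ψ = 0.646: g = 0.0000, g' = -0.316 → ψ = 0.647
Converged at ψ = 0.647.
Compositions from xᵢ = zᵢ/(1+ψ(Kᵢ−1)), yᵢ = Kᵢxᵢ:
  cyclohexane: x = 0.086, y = 0.315
  n-octane: x = 0.493, y = 0.424
  ethylbenzene: x = 0.422, y = 0.261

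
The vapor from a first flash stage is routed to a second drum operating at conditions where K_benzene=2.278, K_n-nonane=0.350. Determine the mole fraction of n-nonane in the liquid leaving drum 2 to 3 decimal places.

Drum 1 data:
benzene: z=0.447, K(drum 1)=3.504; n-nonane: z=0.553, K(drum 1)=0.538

Drum 1:
Material balance + equilibrium reduce to Σ zᵢ(Kᵢ−1)/(1+ψ₁(Kᵢ−1)) = 0.
Feasibility: ΣzᵢKᵢ = 1.864, Σzᵢ/Kᵢ = 1.155 — both > 1, two phases present.
Newton–Raphson from ψ₁ = 0.5:
  ψ₁ = 0.500: g = 0.1648, g' = -0.752 → ψ₁ = 0.719
  ψ₁ = 0.719: g = 0.0171, g' = -0.622 → ψ₁ = 0.747
Converged at ψ₁ = 0.747.
Drum-1 compositions:
  benzene: x = 0.156, y = 0.546
  n-nonane: x = 0.844, y = 0.454
Drum-2 feed = drum-1 vapor: z₂ = (0.5458, 0.4542).
Drum 2:
Material balance + equilibrium reduce to Σ zᵢ(Kᵢ−1)/(1+ψ₂(Kᵢ−1)) = 0.
Check two-phase: ΣzᵢKᵢ = 1.402 > 1 and Σzᵢ/Kᵢ = 1.537 > 1, so g(0) = 0.402 > 0 and g(1) = -0.537 < 0.
Iterate (Newton) starting at ψ₂ = 0.65:
  ψ₂ = 0.650: g = -0.1302, g' = -0.841 → ψ₂ = 0.495
  ψ₂ = 0.495: g = -0.0082, g' = -0.752 → ψ₂ = 0.484
Converged at ψ₂ = 0.484.
  benzene: x = 0.337, y = 0.768
  n-nonane: x = 0.663, y = 0.232

x_n-nonane (drum 2) = 0.663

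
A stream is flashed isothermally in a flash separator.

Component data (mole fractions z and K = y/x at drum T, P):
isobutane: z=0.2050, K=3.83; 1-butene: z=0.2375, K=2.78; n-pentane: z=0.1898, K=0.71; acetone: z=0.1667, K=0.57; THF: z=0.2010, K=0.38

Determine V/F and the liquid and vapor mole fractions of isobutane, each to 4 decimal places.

Rachford–Rice: g(V/F) = Σ zᵢ(Kᵢ−1)/(1+V/F(Kᵢ−1)) = 0.
Check two-phase: ΣzᵢKᵢ = 1.7516 > 1 and Σzᵢ/Kᵢ = 1.2277 > 1, so g(0) = 0.7516 > 0 and g(1) = -0.2277 < 0.
Newton iteration, V/F⁰ = 0.5:
  V/F = 0.5000: g = 0.12761, g' = -0.7263 → V/F = 0.6757
  V/F = 0.6757: g = 0.00717, g' = -0.6634 → V/F = 0.6865
Converged at V/F = 0.6865.
Compositions from xᵢ = zᵢ/(1+V/F(Kᵢ−1)), yᵢ = Kᵢxᵢ:
  isobutane: x = 0.0697, y = 0.2668
  1-butene: x = 0.1069, y = 0.2971
  n-pentane: x = 0.2370, y = 0.1683
  acetone: x = 0.2365, y = 0.1348
  THF: x = 0.3500, y = 0.1330

V/F = 0.6865, x_isobutane = 0.0697, y_isobutane = 0.2668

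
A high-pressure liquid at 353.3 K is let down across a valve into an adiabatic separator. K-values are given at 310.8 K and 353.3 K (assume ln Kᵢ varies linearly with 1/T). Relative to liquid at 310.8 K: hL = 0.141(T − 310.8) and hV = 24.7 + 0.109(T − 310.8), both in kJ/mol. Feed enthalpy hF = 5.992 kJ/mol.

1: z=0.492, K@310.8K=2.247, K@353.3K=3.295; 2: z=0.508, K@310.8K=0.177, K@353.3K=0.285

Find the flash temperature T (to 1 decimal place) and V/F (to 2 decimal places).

T = 314.5 K, V/F = 0.22

Adiabatic flash: solve Rachford–Rice at each trial T, then check hF = ψ·hV(T) + (1−ψ)·hL(T).
  T = 310.8 K: K = (2.247, 0.177), RR gives ψ = 0.190, H_out = 4.704 kJ/mol
  T = 353.3 K: K = (3.295, 0.285), RR gives ψ = 0.467, H_out = 16.887 kJ/mol
  T = 332.1 K: K = (2.756, 0.228), RR gives ψ = 0.348, H_out = 11.365 kJ/mol
  T = 321.5 K: K = (2.498, 0.202), RR gives ψ = 0.277, H_out = 8.265 kJ/mol
  T = 316.1 K: K = (2.370, 0.189), RR gives ψ = 0.236, H_out = 6.537 kJ/mol
  T = 313.5 K: K = (2.309, 0.183), RR gives ψ = 0.214, H_out = 5.657 kJ/mol
  T = 314.8 K: K = (2.340, 0.186), RR gives ψ = 0.225, H_out = 6.101 kJ/mol
Linear interpolation between T = 313.5 (H_out = 5.657) and T = 314.8 (H_out = 6.101) on hF = 5.992 gives T ≈ 314.5 K, at which ψ = 0.22.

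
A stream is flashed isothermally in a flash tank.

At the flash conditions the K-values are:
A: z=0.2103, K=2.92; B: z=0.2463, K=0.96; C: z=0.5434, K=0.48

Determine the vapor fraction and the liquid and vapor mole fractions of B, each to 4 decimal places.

ψ = 0.1455, x_B = 0.2477, y_B = 0.2378

Rachford–Rice: g(ψ) = Σ zᵢ(Kᵢ−1)/(1+ψ(Kᵢ−1)) = 0.
Feasibility: ΣzᵢKᵢ = 1.1114, Σzᵢ/Kᵢ = 1.4607 — both > 1, two phases present.
Newton iteration, ψ⁰ = 0.32:
  ψ = 0.3200: g = -0.09884, g' = -0.5093 → ψ = 0.1259
  ψ = 0.1259: g = 0.01289, g' = -0.6714 → ψ = 0.1451
  ψ = 0.1451: g = 0.00024, g' = -0.6465 → ψ = 0.1455
Converged at ψ = 0.1455.
Compositions from xᵢ = zᵢ/(1+ψ(Kᵢ−1)), yᵢ = Kᵢxᵢ:
  A: x = 0.1644, y = 0.4800
  B: x = 0.2477, y = 0.2378
  C: x = 0.5879, y = 0.2822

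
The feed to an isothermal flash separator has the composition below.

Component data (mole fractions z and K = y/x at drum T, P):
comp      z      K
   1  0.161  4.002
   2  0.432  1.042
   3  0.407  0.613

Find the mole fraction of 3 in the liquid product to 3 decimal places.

x_3 = 0.517

Rachford–Rice: g(ψ) = Σ zᵢ(Kᵢ−1)/(1+ψ(Kᵢ−1)) = 0.
Feasibility: ΣzᵢKᵢ = 1.344, Σzᵢ/Kᵢ = 1.119 — both > 1, two phases present.
Iterate (Newton) starting at ψ = 0.5:
  ψ = 0.500: g = 0.0157, g' = -0.326 → ψ = 0.548
  ψ = 0.548: g = 0.0005, g' = -0.306 → ψ = 0.550
Converged at ψ = 0.550.
Compositions from xᵢ = zᵢ/(1+ψ(Kᵢ−1)), yᵢ = Kᵢxᵢ:
  1: x = 0.061, y = 0.243
  2: x = 0.422, y = 0.440
  3: x = 0.517, y = 0.317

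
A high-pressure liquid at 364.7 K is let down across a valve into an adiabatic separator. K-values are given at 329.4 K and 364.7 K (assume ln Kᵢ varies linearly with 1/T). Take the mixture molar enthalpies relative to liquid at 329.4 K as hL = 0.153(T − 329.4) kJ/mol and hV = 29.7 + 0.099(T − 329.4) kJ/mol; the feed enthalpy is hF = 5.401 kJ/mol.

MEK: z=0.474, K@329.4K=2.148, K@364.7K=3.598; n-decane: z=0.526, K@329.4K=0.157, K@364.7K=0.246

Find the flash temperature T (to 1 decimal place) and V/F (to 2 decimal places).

T = 333.5 K, V/F = 0.16

Adiabatic flash: solve Rachford–Rice at each trial T, then check hF = ψ·hV(T) + (1−ψ)·hL(T).
  T = 329.4 K: K = (2.148, 0.157), RR gives ψ = 0.104, H_out = 3.091 kJ/mol
  T = 364.7 K: K = (3.598, 0.246), RR gives ψ = 0.426, H_out = 17.246 kJ/mol
  T = 347.0 K: K = (2.815, 0.199), RR gives ψ = 0.302, H_out = 11.365 kJ/mol
  T = 338.2 K: K = (2.468, 0.177), RR gives ψ = 0.218, H_out = 7.706 kJ/mol
  T = 333.8 K: K = (2.304, 0.167), RR gives ψ = 0.166, H_out = 5.555 kJ/mol
  T = 331.6 K: K = (2.225, 0.162), RR gives ψ = 0.136, H_out = 4.368 kJ/mol
Linear interpolation between T = 331.6 (H_out = 4.368) and T = 333.8 (H_out = 5.555) on hF = 5.401 gives T ≈ 333.5 K, at which ψ = 0.16.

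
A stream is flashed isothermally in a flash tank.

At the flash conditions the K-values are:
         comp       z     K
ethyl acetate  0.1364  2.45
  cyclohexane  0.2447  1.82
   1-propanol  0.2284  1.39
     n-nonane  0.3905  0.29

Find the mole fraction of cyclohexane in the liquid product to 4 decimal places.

x_cyclohexane = 0.1908

Iterate (Newton) starting at β = 0.5:
  β = 0.5000: g = -0.09835, g' = -0.6766 → β = 0.3546
  β = 0.3546: g = -0.00625, g' = -0.6023 → β = 0.3443
  β = 0.3443: g = -0.00001, g' = -0.5995 → β = 0.3442
Converged at β = 0.3442.
Compositions from xᵢ = zᵢ/(1+β(Kᵢ−1)), yᵢ = Kᵢxᵢ:
  ethyl acetate: x = 0.0910, y = 0.2229
  cyclohexane: x = 0.1908, y = 0.3473
  1-propanol: x = 0.2014, y = 0.2799
  n-nonane: x = 0.5168, y = 0.1499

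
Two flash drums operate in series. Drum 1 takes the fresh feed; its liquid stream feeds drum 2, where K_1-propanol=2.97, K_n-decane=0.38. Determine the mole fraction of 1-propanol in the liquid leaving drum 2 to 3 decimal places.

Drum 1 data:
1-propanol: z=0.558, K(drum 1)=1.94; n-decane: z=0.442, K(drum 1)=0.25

Drum 1:
Iterate (Newton) starting at ψ₁ = 0.5:
  ψ₁ = 0.500: g = -0.1736, g' = -0.865 → ψ₁ = 0.299
  ψ₁ = 0.299: g = -0.0181, g' = -0.714 → ψ₁ = 0.274
Converged at ψ₁ = 0.274.
Drum-1 compositions:
  1-propanol: x = 0.444, y = 0.861
  n-decane: x = 0.556, y = 0.139
Drum-2 feed = drum-1 liquid: z₂ = (0.4438, 0.5562).
Drum 2:
Binary case is linear: z₁(K₁−1)(1+ψ₂(K₂−1)) + z₂(K₂−1)(1+ψ₂(K₁−1)) = 0
⇒ ψ₂ = [z₁(K₁−1)+z₂(K₂−1)] / [−(K₁−1)(K₂−1)] = 0.5294/1.2214 = 0.433
  1-propanol: x = 0.239, y = 0.711
  n-decane: x = 0.761, y = 0.289

x_1-propanol (drum 2) = 0.239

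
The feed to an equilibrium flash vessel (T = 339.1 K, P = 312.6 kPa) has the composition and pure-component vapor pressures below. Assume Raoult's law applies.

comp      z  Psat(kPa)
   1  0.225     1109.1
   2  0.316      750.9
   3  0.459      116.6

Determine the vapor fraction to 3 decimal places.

Raoult's law: Kᵢ = Pᵢˢᵃᵗ/P = Pᵢˢᵃᵗ/312.6.
  K_1 = 1109.1/312.6 = 3.54798, K_2 = 750.9/312.6 = 2.40211, K_3 = 116.6/312.6 = 0.37300
Material balance + equilibrium reduce to Σ zᵢ(Kᵢ−1)/(1+ψ(Kᵢ−1)) = 0.
Feasibility: ΣzᵢKᵢ = 1.729, Σzᵢ/Kᵢ = 1.426 — both > 1, two phases present.
Newton iteration, ψ⁰ = 0.62:
  ψ = 0.620: g = -0.0116, g' = -0.880 → ψ = 0.607
Converged at ψ = 0.607.

ψ = 0.607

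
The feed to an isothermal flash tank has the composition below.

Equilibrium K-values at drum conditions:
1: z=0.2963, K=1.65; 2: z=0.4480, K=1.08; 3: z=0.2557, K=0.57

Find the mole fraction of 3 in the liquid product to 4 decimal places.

x_3 = 0.3789

Newton iteration, ψ⁰ = 0.5:
  ψ = 0.5000: g = 0.03975, g' = -0.1507 → ψ = 0.7638
  ψ = 0.7638: g = -0.00125, g' = -0.1633 → ψ = 0.7562
  ψ = 0.7562: g = -0.00000, g' = -0.1626 → ψ = 0.7561
Converged at ψ = 0.7561.
Compositions from xᵢ = zᵢ/(1+ψ(Kᵢ−1)), yᵢ = Kᵢxᵢ:
  1: x = 0.1987, y = 0.3278
  2: x = 0.4224, y = 0.4562
  3: x = 0.3789, y = 0.2160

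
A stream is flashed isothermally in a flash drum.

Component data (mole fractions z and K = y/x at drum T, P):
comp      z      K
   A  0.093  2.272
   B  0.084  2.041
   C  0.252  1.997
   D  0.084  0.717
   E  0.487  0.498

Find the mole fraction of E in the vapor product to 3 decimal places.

y_E = 0.298

Material balance + equilibrium reduce to Σ zᵢ(Kᵢ−1)/(1+ψ(Kᵢ−1)) = 0.
g(0) = ΣzᵢKᵢ − 1 = 0.189 and g(1) = 1 − Σzᵢ/Kᵢ = -0.303, so a root lies in (0, 1).
Newton–Raphson from ψ = 0.54:
  ψ = 0.540: g = -0.0740, g' = -0.436 → ψ = 0.370
  ψ = 0.370: g = 0.0002, g' = -0.444 → ψ = 0.371
Converged at ψ = 0.371.
Compositions from xᵢ = zᵢ/(1+ψ(Kᵢ−1)), yᵢ = Kᵢxᵢ:
  A: x = 0.063, y = 0.144
  B: x = 0.061, y = 0.124
  C: x = 0.184, y = 0.367
  D: x = 0.094, y = 0.067
  E: x = 0.598, y = 0.298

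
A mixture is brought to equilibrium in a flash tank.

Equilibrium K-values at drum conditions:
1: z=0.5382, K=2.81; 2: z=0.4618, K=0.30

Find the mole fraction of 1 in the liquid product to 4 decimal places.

x_1 = 0.2789

Rachford–Rice: g(V/F) = Σ zᵢ(Kᵢ−1)/(1+V/F(Kᵢ−1)) = 0.
Feasibility: ΣzᵢKᵢ = 1.6509, Σzᵢ/Kᵢ = 1.7309 — both > 1, two phases present.
Newton–Raphson from V/F = 0.65:
  V/F = 0.6500: g = -0.14556, g' = -1.1340 → V/F = 0.5216
  V/F = 0.5216: g = -0.00813, g' = -1.0279 → V/F = 0.5137
Converged at V/F = 0.5137.
Compositions from xᵢ = zᵢ/(1+V/F(Kᵢ−1)), yᵢ = Kᵢxᵢ:
  1: x = 0.2789, y = 0.7837
  2: x = 0.7211, y = 0.2163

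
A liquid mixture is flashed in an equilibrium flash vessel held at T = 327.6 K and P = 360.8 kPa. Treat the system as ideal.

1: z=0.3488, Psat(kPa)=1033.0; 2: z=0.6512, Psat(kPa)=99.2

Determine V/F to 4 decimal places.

V/F = 0.1315

Raoult's law: Kᵢ = Pᵢˢᵃᵗ/P = Pᵢˢᵃᵗ/360.8.
  K_1 = 1033.0/360.8 = 2.863082, K_2 = 99.2/360.8 = 0.274945
Rachford–Rice: g(V/F) = Σ zᵢ(Kᵢ−1)/(1+V/F(Kᵢ−1)) = 0.
g(0) = ΣzᵢKᵢ − 1 = 0.1777 and g(1) = 1 − Σzᵢ/Kᵢ = -1.4903, so a root lies in (0, 1).
Binary case is linear: z₁(K₁−1)(1+V/F(K₂−1)) + z₂(K₂−1)(1+V/F(K₁−1)) = 0
⇒ V/F = [z₁(K₁−1)+z₂(K₂−1)] / [−(K₁−1)(K₂−1)] = 0.17769/1.35084 = 0.1315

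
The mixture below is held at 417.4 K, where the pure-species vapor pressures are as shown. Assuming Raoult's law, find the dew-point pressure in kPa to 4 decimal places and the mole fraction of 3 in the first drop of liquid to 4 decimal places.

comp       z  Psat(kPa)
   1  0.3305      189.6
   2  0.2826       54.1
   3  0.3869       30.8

At the dew point ψ → 1, so Σzᵢ/Kᵢ = 1 with Kᵢ = Pᵢˢᵃᵗ/P ⇒ 1/P = Σzᵢ/Pᵢˢᵃᵗ.
1/P = 0.3305/189.6 + 0.2826/54.1 + 0.3869/30.8 = 0.0195285 ⇒ P = 51.2072 kPa
xᵢ = zᵢP/Pᵢˢᵃᵗ ⇒ x_3 = 0.3869·51.2072/30.8 = 0.6432

Pdew = 51.2072 kPa, x_3 = 0.6432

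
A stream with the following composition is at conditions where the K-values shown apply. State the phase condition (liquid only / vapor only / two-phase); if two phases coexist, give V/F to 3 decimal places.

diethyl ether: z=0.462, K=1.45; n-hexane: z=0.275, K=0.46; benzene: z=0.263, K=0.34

liquid only

ΣzᵢKᵢ = 0.886; Σzᵢ/Kᵢ = 1.690.
Since ΣzᵢKᵢ < 1 the mixture is below its bubble point — single liquid phase.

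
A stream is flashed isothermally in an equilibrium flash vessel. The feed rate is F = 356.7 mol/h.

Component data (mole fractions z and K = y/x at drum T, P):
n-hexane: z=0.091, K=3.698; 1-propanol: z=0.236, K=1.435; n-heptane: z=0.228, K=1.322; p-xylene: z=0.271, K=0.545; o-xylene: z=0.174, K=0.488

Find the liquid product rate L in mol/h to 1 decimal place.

L = 206.2 mol/h

Material balance + equilibrium reduce to Σ zᵢ(Kᵢ−1)/(1+β(Kᵢ−1)) = 0.
Check two-phase: ΣzᵢKᵢ = 1.209 > 1 and Σzᵢ/Kᵢ = 1.215 > 1, so g(0) = 0.209 > 0 and g(1) = -0.215 < 0.
Iterate (Newton) starting at β = 0.5:
  β = 0.500: g = -0.0273, g' = -0.344 → β = 0.421
  β = 0.421: g = 0.0004, g' = -0.355 → β = 0.422
Converged at β = 0.422.
Then V = β·F = 0.4218·356.7 = 150.5 mol/h and L = F − V = 206.2 mol/h.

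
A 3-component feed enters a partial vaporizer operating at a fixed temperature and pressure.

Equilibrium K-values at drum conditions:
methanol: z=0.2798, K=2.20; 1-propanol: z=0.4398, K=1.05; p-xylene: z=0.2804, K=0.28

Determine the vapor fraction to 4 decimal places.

ψ = 0.3242

Let ψ = V/F and solve Σ zᵢ(Kᵢ−1)/(1+ψ(Kᵢ−1)) = 0.
Feasibility: ΣzᵢKᵢ = 1.1559, Σzᵢ/Kᵢ = 1.5475 — both > 1, two phases present.
Iterate (Newton) starting at ψ = 0.5:
  ψ = 0.5000: g = -0.08415, g' = -0.5133 → ψ = 0.3361
  ψ = 0.3361: g = -0.00544, g' = -0.4586 → ψ = 0.3242
Converged at ψ = 0.3242.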